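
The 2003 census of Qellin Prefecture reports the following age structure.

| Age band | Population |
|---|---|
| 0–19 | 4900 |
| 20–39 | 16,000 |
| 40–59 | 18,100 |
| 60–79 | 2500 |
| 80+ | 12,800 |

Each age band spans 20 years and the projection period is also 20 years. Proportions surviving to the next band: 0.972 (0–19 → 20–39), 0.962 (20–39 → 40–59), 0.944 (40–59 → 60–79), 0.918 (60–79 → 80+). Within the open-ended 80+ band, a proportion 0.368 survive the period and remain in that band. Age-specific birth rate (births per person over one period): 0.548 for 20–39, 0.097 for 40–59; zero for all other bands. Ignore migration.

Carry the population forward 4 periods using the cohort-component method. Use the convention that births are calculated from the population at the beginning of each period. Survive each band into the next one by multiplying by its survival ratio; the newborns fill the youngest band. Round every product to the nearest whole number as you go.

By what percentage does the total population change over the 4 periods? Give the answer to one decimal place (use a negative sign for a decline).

-38.3

Numbering the bands 1..5 from youngest to oldest:
Period 1:
Births: 16000 × 0.548 = 8768  |  18100 × 0.097 = 1756 → 10524
Band 2: 4900 × 0.972 = 4763
Band 3: 16000 × 0.962 = 15392
Band 4: 18100 × 0.944 = 17086
Band 5: 2500 × 0.918 + 12800 × 0.368 = 2295 + 4710 = 7005
→ [10524, 4763, 15392, 17086, 7005]
Period 2:
Births: 4763 × 0.548 = 2610  |  15392 × 0.097 = 1493 → 4103
Band 2: 10524 × 0.972 = 10229
Band 3: 4763 × 0.962 = 4582
Band 4: 15392 × 0.944 = 14530
Band 5: 17086 × 0.918 + 7005 × 0.368 = 15685 + 2578 = 18263
→ [4103, 10229, 4582, 14530, 18263]
Period 3:
Births: 10229 × 0.548 = 5605  |  4582 × 0.097 = 444 → 6049
Band 2: 4103 × 0.972 = 3988
Band 3: 10229 × 0.962 = 9840
Band 4: 4582 × 0.944 = 4325
Band 5: 14530 × 0.918 + 18263 × 0.368 = 13339 + 6721 = 20060
→ [6049, 3988, 9840, 4325, 20060]
Period 4:
Births: 3988 × 0.548 = 2185  |  9840 × 0.097 = 954 → 3139
Band 2: 6049 × 0.972 = 5880
Band 3: 3988 × 0.962 = 3836
Band 4: 9840 × 0.944 = 9289
Band 5: 4325 × 0.918 + 20060 × 0.368 = 3970 + 7382 = 11352
→ [3139, 5880, 3836, 9289, 11352]
Total: 54300 → 33496; change = -20804; percentage change = -38.3%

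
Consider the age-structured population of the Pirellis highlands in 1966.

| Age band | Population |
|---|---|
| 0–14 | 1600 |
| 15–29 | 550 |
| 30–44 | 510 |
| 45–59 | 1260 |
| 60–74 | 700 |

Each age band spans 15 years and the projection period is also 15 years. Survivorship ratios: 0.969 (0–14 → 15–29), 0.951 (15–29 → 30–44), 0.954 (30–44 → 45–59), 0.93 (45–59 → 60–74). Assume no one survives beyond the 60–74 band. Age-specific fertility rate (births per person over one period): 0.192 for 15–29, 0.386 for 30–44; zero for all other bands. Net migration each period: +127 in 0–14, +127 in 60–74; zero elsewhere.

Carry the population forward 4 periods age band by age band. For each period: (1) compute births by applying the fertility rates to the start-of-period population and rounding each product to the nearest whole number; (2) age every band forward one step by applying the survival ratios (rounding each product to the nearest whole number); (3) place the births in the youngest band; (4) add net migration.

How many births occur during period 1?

303

Period 1.
Births: 550 * 0.192 = 106, 510 * 0.386 = 197 → 303
15–29: 1600 * 0.969 = 1550
30–44: 550 * 0.951 = 523
45–59: 510 * 0.954 = 487
60–74: 1260 * 0.93 = 1172
Net migration: 0–14 + 127 → 430; 60–74 + 127 → 1299
→ [430, 1550, 523, 487, 1299]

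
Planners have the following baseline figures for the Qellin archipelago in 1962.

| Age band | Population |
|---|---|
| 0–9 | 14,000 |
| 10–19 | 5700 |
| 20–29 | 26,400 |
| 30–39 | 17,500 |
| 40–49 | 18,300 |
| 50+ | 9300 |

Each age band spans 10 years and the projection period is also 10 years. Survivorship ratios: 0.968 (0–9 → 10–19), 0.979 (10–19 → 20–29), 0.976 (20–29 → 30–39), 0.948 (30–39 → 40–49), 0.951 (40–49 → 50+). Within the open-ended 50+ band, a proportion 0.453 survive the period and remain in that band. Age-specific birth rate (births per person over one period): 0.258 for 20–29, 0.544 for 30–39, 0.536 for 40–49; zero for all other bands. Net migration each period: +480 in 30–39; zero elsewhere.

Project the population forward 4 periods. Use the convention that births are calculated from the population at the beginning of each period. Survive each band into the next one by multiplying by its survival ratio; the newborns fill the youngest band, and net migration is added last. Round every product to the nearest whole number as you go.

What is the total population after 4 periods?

118071

After projecting period 1:
Births: 26400 × 0.258 = 6811  |  17500 × 0.544 = 9520  |  18300 × 0.536 = 9809 → total 26140
10–19: 14000 × 0.968 = 13552
20–29: 5700 × 0.979 = 5580
30–39: 26400 × 0.976 = 25766
40–49: 17500 × 0.948 = 16590
50+: 18300 × 0.951 + 9300 × 0.453 = 17403 + 4213 = 21616
Net migration: 30–39 + 480 → 26246
Population now: 0–9=26140, 10–19=13552, 20–29=5580, 30–39=26246, 40–49=16590, 50+=21616
After projecting period 2:
Births: 5580 × 0.258 = 1440  |  26246 × 0.544 = 14278  |  16590 × 0.536 = 8892 → total 24610
10–19: 26140 × 0.968 = 25304
20–29: 13552 × 0.979 = 13267
30–39: 5580 × 0.976 = 5446
40–49: 26246 × 0.948 = 24881
50+: 16590 × 0.951 + 21616 × 0.453 = 15777 + 9792 = 25569
Net migration: 30–39 + 480 → 5926
Population now: 0–9=24610, 10–19=25304, 20–29=13267, 30–39=5926, 40–49=24881, 50+=25569
After projecting period 3:
Births: 13267 × 0.258 = 3423  |  5926 × 0.544 = 3224  |  24881 × 0.536 = 13336 → total 19983
10–19: 24610 × 0.968 = 23822
20–29: 25304 × 0.979 = 24773
30–39: 13267 × 0.976 = 12949
40–49: 5926 × 0.948 = 5618
50+: 24881 × 0.951 + 25569 × 0.453 = 23662 + 11583 = 35245
Net migration: 30–39 + 480 → 13429
Population now: 0–9=19983, 10–19=23822, 20–29=24773, 30–39=13429, 40–49=5618, 50+=35245
After projecting period 4:
Births: 24773 × 0.258 = 6391  |  13429 × 0.544 = 7305  |  5618 × 0.536 = 3011 → total 16707
10–19: 19983 × 0.968 = 19344
20–29: 23822 × 0.979 = 23322
30–39: 24773 × 0.976 = 24178
40–49: 13429 × 0.948 = 12731
50+: 5618 × 0.951 + 35245 × 0.453 = 5343 + 15966 = 21309
Net migration: 30–39 + 480 → 24658
Population now: 0–9=16707, 10–19=19344, 20–29=23322, 30–39=24658, 40–49=12731, 50+=21309
Total after period 4: 16707 + 19344 + 23322 + 24658 + 12731 + 21309 = 118071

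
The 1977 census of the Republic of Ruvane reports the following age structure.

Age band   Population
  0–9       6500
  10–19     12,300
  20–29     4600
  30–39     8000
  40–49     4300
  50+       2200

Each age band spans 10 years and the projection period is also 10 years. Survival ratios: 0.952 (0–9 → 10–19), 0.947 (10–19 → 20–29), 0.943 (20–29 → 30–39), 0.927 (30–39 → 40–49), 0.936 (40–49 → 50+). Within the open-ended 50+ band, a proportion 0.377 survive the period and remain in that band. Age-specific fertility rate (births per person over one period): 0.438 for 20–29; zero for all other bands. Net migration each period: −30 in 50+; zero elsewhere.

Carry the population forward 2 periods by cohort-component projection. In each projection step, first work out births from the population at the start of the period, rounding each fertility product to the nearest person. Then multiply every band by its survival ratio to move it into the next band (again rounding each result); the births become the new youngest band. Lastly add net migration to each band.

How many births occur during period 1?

2015

Numbering the bands 1..6 from youngest to oldest:
[period 1]
Births: 4600 * 0.438 = 2015
Band 2: 6500 * 0.952 = 6188
Band 3: 12300 * 0.947 = 11648
Band 4: 4600 * 0.943 = 4338
Band 5: 8000 * 0.927 = 7416
Band 6: 4300 * 0.936 + 2200 * 0.377 = 4025 + 829 = 4854
Net migration: Band 6 − 30 → 4824
Population now: 0–9=2015, 10–19=6188, 20–29=11648, 30–39=4338, 40–49=7416, 50+=4824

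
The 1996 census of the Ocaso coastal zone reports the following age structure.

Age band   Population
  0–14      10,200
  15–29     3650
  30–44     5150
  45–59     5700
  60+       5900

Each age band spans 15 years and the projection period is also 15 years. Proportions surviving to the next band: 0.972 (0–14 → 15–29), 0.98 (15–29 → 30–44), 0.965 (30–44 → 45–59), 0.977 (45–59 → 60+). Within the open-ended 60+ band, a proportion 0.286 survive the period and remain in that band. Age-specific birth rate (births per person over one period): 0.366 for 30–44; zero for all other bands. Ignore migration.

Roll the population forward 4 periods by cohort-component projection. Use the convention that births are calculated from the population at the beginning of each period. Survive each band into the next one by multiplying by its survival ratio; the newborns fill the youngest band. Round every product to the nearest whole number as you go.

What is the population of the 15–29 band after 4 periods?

[period 1]
Births: 5150 * 0.366 = 1885
15–29: 10200 * 0.972 = 9914
30–44: 3650 * 0.98 = 3577
45–59: 5150 * 0.965 = 4970
60+: 5700 * 0.977 + 5900 * 0.286 = 5569 + 1687 = 7256
→ [1885, 9914, 3577, 4970, 7256]
[period 2]
Births: 3577 * 0.366 = 1309
15–29: 1885 * 0.972 = 1832
30–44: 9914 * 0.98 = 9716
45–59: 3577 * 0.965 = 3452
60+: 4970 * 0.977 + 7256 * 0.286 = 4856 + 2075 = 6931
→ [1309, 1832, 9716, 3452, 6931]
[period 3]
Births: 9716 * 0.366 = 3556
15–29: 1309 * 0.972 = 1272
30–44: 1832 * 0.98 = 1795
45–59: 9716 * 0.965 = 9376
60+: 3452 * 0.977 + 6931 * 0.286 = 3373 + 1982 = 5355
→ [3556, 1272, 1795, 9376, 5355]
[period 4]
Births: 1795 * 0.366 = 657
15–29: 3556 * 0.972 = 3456
30–44: 1272 * 0.98 = 1247
45–59: 1795 * 0.965 = 1732
60+: 9376 * 0.977 + 5355 * 0.286 = 9160 + 1532 = 10692
→ [657, 3456, 1247, 1732, 10692]

3456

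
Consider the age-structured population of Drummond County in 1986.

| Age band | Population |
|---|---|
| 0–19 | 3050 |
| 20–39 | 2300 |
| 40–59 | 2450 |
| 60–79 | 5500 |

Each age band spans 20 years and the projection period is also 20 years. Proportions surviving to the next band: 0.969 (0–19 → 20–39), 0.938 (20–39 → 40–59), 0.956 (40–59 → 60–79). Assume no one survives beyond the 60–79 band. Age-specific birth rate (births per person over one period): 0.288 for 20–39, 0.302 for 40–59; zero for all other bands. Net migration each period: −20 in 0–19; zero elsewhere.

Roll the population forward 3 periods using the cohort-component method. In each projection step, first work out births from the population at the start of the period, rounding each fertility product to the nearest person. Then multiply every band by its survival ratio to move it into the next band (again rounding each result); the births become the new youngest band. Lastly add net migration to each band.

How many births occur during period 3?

1223

Numbering the bands 1..4 from youngest to oldest:
Period 1.
Births: 2300 * 0.288 = 662 ; 2450 * 0.302 = 740 → total 1402
Band 2: 3050 * 0.969 = 2955
Band 3: 2300 * 0.938 = 2157
Band 4: 2450 * 0.956 = 2342
Net migration: Band 1 − 20 → 1382
→ [1382, 2955, 2157, 2342]
Period 2.
Births: 2955 * 0.288 = 851 ; 2157 * 0.302 = 651 → total 1502
Band 2: 1382 * 0.969 = 1339
Band 3: 2955 * 0.938 = 2772
Band 4: 2157 * 0.956 = 2062
Net migration: Band 1 − 20 → 1482
→ [1482, 1339, 2772, 2062]
Period 3.
Births: 1339 * 0.288 = 386 ; 2772 * 0.302 = 837 → total 1223
Band 2: 1482 * 0.969 = 1436
Band 3: 1339 * 0.938 = 1256
Band 4: 2772 * 0.956 = 2650
Net migration: Band 1 − 20 → 1203
→ [1203, 1436, 1256, 2650]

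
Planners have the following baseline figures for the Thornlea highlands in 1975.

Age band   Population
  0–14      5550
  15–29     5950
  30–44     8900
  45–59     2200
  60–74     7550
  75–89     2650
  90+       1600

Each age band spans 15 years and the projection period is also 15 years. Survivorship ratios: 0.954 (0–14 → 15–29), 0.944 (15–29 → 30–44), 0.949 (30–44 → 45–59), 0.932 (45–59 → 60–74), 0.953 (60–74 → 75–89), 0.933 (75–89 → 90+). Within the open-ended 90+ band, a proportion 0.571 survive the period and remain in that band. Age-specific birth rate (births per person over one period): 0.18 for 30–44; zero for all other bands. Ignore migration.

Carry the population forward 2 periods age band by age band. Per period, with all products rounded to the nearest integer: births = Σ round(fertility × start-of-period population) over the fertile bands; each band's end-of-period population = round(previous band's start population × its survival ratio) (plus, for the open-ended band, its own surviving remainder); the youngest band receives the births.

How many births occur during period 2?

1011

Period 1:
Births: 8900 × 0.18 = 1602
15–29: 5550 × 0.954 = 5295
30–44: 5950 × 0.944 = 5617
45–59: 8900 × 0.949 = 8446
60–74: 2200 × 0.932 = 2050
75–89: 7550 × 0.953 = 7195
90+: 2650 × 0.933 + 1600 × 0.571 = 2472 + 914 = 3386
Population now: 0–14=1602, 15–29=5295, 30–44=5617, 45–59=8446, 60–74=2050, 75–89=7195, 90+=3386
Period 2:
Births: 5617 × 0.18 = 1011
15–29: 1602 × 0.954 = 1528
30–44: 5295 × 0.944 = 4998
45–59: 5617 × 0.949 = 5331
60–74: 8446 × 0.932 = 7872
75–89: 2050 × 0.953 = 1954
90+: 7195 × 0.933 + 3386 × 0.571 = 6713 + 1933 = 8646
Population now: 0–14=1011, 15–29=1528, 30–44=4998, 45–59=5331, 60–74=7872, 75–89=1954, 90+=8646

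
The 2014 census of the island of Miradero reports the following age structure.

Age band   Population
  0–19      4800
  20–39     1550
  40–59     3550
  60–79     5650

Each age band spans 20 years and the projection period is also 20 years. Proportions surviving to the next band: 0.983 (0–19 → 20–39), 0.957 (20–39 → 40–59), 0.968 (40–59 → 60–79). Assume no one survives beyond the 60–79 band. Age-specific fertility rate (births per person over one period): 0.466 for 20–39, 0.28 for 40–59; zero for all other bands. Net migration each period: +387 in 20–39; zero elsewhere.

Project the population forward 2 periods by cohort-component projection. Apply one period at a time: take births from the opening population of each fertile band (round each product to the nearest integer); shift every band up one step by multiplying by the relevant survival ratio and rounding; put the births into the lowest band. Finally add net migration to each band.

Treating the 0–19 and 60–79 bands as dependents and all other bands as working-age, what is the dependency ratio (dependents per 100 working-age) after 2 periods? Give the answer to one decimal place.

60.8

— Period 1 —
Births: 1550 * 0.466 = 722  |  3550 * 0.28 = 994 → 1716
20–39: 4800 * 0.983 = 4718
40–59: 1550 * 0.957 = 1483
60–79: 3550 * 0.968 = 3436
Net migration: 20–39 + 387 → 5105
→ [1716, 5105, 1483, 3436]
— Period 2 —
Births: 5105 * 0.466 = 2379  |  1483 * 0.28 = 415 → 2794
20–39: 1716 * 0.983 = 1687
40–59: 5105 * 0.957 = 4885
60–79: 1483 * 0.968 = 1436
Net migration: 20–39 + 387 → 2074
→ [2794, 2074, 4885, 1436]
Dependents (band 0–19 + band 60–79) = 2794 + 1436 = 4230; working-age = 6959; ratio = 4230/6959 × 100 = 60.8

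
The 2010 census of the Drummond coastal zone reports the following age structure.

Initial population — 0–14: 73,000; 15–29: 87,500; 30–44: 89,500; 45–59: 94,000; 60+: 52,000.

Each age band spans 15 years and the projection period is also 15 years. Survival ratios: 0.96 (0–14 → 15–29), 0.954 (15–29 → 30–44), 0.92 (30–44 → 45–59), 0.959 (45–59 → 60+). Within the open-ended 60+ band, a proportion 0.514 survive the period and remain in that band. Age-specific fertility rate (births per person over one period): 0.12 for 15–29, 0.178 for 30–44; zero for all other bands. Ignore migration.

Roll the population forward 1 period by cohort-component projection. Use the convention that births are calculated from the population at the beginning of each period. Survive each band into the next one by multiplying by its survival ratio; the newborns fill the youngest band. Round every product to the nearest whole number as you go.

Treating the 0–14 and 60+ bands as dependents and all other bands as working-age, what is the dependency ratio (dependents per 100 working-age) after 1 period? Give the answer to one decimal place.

60.7

(Groups numbered youngest = 1 to oldest = 5.)
After projecting period 1:
Births: 87500 × 0.12 = 10500  |  89500 × 0.178 = 15931 ⇒ total 26431
Group 2: 73000 × 0.96 = 70080
Group 3: 87500 × 0.954 = 83475
Group 4: 89500 × 0.92 = 82340
Group 5: 94000 × 0.959 + 52000 × 0.514 = 90146 + 26728 = 116874
→ [26431, 70080, 83475, 82340, 116874]
Dependents (band 0–14 + band 60+) = 26431 + 116874 = 143305; working-age = 235895; ratio = 143305/235895 × 100 = 60.7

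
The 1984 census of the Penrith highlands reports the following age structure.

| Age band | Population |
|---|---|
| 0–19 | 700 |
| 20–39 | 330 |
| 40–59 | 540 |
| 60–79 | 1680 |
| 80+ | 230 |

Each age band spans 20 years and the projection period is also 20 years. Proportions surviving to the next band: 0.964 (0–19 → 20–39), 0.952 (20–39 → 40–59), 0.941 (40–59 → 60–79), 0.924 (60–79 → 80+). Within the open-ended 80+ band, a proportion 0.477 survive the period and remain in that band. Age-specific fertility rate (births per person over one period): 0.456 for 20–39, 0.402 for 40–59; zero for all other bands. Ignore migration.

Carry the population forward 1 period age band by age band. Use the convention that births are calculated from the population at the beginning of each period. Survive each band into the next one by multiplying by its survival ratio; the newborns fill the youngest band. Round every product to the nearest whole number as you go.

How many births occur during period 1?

367

Period 1:
Births: 330 × 0.456 = 150 ; 540 × 0.402 = 217 ⇒ total 367
20–39: 700 × 0.964 = 675
40–59: 330 × 0.952 = 314
60–79: 540 × 0.941 = 508
80+: 1680 × 0.924 + 230 × 0.477 = 1552 + 110 = 1662
→ [367, 675, 314, 508, 1662]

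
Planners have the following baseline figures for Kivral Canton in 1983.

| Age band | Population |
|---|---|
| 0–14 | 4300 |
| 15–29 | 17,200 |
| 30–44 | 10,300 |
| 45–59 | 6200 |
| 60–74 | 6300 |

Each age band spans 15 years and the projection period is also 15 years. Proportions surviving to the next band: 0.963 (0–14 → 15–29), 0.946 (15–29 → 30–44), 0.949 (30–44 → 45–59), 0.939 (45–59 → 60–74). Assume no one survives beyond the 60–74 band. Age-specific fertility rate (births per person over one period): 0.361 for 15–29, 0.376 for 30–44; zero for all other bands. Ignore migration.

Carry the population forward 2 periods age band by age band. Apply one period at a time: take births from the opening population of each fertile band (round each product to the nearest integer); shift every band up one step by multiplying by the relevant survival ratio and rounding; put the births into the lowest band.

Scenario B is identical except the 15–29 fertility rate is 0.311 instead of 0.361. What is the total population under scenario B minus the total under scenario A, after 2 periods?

— Period 1 —
Births: 17200 * 0.361 = 6209  |  10300 * 0.376 = 3873 — total 10082
15–29: 4300 * 0.963 = 4141
30–44: 17200 * 0.946 = 16271
45–59: 10300 * 0.949 = 9775
60–74: 6200 * 0.939 = 5822
Population now: 0–14=10082, 15–29=4141, 30–44=16271, 45–59=9775, 60–74=5822
— Period 2 —
Births: 4141 * 0.361 = 1495  |  16271 * 0.376 = 6118 — total 7613
15–29: 10082 * 0.963 = 9709
30–44: 4141 * 0.946 = 3917
45–59: 16271 * 0.949 = 15441
60–74: 9775 * 0.939 = 9179
Population now: 0–14=7613, 15–29=9709, 30–44=3917, 45–59=15441, 60–74=9179
Scenario A total after 2 periods: 45859
Scenario B projection —
— Period 1 —
Births: 17200 * 0.311 = 5349  |  10300 * 0.376 = 3873 — total 9222
15–29: 4300 * 0.963 = 4141
30–44: 17200 * 0.946 = 16271
45–59: 10300 * 0.949 = 9775
60–74: 6200 * 0.939 = 5822
Population now: 0–14=9222, 15–29=4141, 30–44=16271, 45–59=9775, 60–74=5822
— Period 2 —
Births: 4141 * 0.311 = 1288  |  16271 * 0.376 = 6118 — total 7406
15–29: 9222 * 0.963 = 8881
30–44: 4141 * 0.946 = 3917
45–59: 16271 * 0.949 = 15441
60–74: 9775 * 0.939 = 9179
Population now: 0–14=7406, 15–29=8881, 30–44=3917, 45–59=15441, 60–74=9179
Scenario B total after 2 periods: 44824
Difference B − A = 44824 − 45859 = -1035

-1035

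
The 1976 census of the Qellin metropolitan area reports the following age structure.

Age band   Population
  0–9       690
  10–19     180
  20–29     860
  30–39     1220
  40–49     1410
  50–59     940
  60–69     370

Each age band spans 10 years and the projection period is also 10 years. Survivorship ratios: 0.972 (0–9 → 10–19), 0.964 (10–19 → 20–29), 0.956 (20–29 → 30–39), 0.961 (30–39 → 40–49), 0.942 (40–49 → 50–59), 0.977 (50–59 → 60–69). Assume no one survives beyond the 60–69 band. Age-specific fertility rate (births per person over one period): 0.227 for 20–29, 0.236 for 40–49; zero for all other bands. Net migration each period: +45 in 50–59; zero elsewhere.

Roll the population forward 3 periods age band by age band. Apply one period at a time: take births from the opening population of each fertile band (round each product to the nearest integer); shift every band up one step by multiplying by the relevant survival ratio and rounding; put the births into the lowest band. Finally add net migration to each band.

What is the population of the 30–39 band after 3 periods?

Numbering the bands 1..7 from youngest to oldest:
— Period 1 —
Births: 860 * 0.227 = 195 ; 1410 * 0.236 = 333 — total 528
Band 2: 690 * 0.972 = 671
Band 3: 180 * 0.964 = 174
Band 4: 860 * 0.956 = 822
Band 5: 1220 * 0.961 = 1172
Band 6: 1410 * 0.942 = 1328
Band 7: 940 * 0.977 = 918
Net migration: Band 6 + 45 → 1373
→ [528, 671, 174, 822, 1172, 1373, 918]
— Period 2 —
Births: 174 * 0.227 = 39 ; 1172 * 0.236 = 277 — total 316
Band 2: 528 * 0.972 = 513
Band 3: 671 * 0.964 = 647
Band 4: 174 * 0.956 = 166
Band 5: 822 * 0.961 = 790
Band 6: 1172 * 0.942 = 1104
Band 7: 1373 * 0.977 = 1341
Net migration: Band 6 + 45 → 1149
→ [316, 513, 647, 166, 790, 1149, 1341]
— Period 3 —
Births: 647 * 0.227 = 147 ; 790 * 0.236 = 186 — total 333
Band 2: 316 * 0.972 = 307
Band 3: 513 * 0.964 = 495
Band 4: 647 * 0.956 = 619
Band 5: 166 * 0.961 = 160
Band 6: 790 * 0.942 = 744
Band 7: 1149 * 0.977 = 1123
Net migration: Band 6 + 45 → 789
→ [333, 307, 495, 619, 160, 789, 1123]

619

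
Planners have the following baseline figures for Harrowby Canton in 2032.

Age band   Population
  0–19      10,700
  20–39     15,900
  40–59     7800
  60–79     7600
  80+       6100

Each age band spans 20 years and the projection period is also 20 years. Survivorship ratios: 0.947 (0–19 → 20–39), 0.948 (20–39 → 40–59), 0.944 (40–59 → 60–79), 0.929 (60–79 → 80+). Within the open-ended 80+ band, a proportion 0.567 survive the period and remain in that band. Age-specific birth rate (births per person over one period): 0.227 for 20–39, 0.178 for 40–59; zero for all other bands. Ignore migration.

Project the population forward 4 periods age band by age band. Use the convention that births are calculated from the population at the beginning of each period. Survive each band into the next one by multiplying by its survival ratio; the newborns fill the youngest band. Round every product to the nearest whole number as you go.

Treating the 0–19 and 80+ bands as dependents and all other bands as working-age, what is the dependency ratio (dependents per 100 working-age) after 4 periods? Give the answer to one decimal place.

193.1

Let group 1 be 0–19 through group 5 = 80+.
Period 1.
Births: 15900 * 0.227 = 3609, 7800 * 0.178 = 1388 → total 4997
Group 2: 10700 * 0.947 = 10133
Group 3: 15900 * 0.948 = 15073
Group 4: 7800 * 0.944 = 7363
Group 5: 7600 * 0.929 + 6100 * 0.567 = 7060 + 3459 = 10519
→ [4997, 10133, 15073, 7363, 10519]
Period 2.
Births: 10133 * 0.227 = 2300, 15073 * 0.178 = 2683 → total 4983
Group 2: 4997 * 0.947 = 4732
Group 3: 10133 * 0.948 = 9606
Group 4: 15073 * 0.944 = 14229
Group 5: 7363 * 0.929 + 10519 * 0.567 = 6840 + 5964 = 12804
→ [4983, 4732, 9606, 14229, 12804]
Period 3.
Births: 4732 * 0.227 = 1074, 9606 * 0.178 = 1710 → total 2784
Group 2: 4983 * 0.947 = 4719
Group 3: 4732 * 0.948 = 4486
Group 4: 9606 * 0.944 = 9068
Group 5: 14229 * 0.929 + 12804 * 0.567 = 13219 + 7260 = 20479
→ [2784, 4719, 4486, 9068, 20479]
Period 4.
Births: 4719 * 0.227 = 1071, 4486 * 0.178 = 799 → total 1870
Group 2: 2784 * 0.947 = 2636
Group 3: 4719 * 0.948 = 4474
Group 4: 4486 * 0.944 = 4235
Group 5: 9068 * 0.929 + 20479 * 0.567 = 8424 + 11612 = 20036
→ [1870, 2636, 4474, 4235, 20036]
Dependents (band 0–19 + band 80+) = 1870 + 20036 = 21906; working-age = 11345; ratio = 21906/11345 × 100 = 193.1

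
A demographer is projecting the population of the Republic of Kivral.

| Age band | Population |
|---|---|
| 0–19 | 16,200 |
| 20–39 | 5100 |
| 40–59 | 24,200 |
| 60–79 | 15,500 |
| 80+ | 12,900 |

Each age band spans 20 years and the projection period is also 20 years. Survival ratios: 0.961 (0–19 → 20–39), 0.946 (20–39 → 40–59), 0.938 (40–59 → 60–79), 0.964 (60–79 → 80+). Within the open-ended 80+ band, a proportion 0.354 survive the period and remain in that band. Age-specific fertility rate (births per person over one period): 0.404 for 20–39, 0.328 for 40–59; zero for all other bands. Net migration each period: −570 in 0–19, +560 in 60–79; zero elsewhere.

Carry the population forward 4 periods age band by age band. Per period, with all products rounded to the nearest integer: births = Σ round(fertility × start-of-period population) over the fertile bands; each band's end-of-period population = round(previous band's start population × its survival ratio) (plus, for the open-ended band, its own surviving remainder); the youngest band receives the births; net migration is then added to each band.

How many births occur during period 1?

9998

Let band 1 be 0–19 through band 5 = 80+.
[period 1]
Births: 5100 * 0.404 = 2060 ; 24200 * 0.328 = 7938 — total 9998
Band 2: 16200 * 0.961 = 15568
Band 3: 5100 * 0.946 = 4825
Band 4: 24200 * 0.938 = 22700
Band 5: 15500 * 0.964 + 12900 * 0.354 = 14942 + 4567 = 19509
Net migration: Band 1 − 570 → 9428; Band 4 + 560 → 23260
Giving 9428 / 15568 / 4825 / 23260 / 19509.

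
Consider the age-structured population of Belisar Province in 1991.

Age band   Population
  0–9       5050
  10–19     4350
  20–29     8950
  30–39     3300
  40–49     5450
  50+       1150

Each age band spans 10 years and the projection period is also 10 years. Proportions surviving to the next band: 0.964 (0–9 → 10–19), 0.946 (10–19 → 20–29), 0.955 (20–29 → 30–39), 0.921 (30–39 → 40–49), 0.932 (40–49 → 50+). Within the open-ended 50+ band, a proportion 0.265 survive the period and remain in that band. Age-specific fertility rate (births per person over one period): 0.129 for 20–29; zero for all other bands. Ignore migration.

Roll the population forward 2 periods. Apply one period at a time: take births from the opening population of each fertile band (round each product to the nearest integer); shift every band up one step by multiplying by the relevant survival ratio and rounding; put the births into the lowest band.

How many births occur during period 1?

[period 1]
Births: 8950 × 0.129 = 1155
10–19: 5050 × 0.964 = 4868
20–29: 4350 × 0.946 = 4115
30–39: 8950 × 0.955 = 8547
40–49: 3300 × 0.921 = 3039
50+: 5450 × 0.932 + 1150 × 0.265 = 5079 + 305 = 5384
End of period: [1155, 4868, 4115, 8547, 3039, 5384]

1155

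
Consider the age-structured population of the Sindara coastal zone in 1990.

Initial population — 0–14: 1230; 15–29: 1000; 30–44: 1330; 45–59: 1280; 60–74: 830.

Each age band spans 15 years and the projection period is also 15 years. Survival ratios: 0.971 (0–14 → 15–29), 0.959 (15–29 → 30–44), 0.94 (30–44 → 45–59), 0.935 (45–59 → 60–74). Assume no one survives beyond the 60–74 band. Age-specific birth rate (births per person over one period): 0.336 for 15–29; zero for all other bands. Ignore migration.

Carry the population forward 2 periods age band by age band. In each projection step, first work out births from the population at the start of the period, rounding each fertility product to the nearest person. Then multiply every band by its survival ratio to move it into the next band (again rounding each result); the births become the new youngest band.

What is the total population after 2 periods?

— Period 1 —
Births: 1000 * 0.336 = 336
15–29: 1230 * 0.971 = 1194
30–44: 1000 * 0.959 = 959
45–59: 1330 * 0.94 = 1250
60–74: 1280 * 0.935 = 1197
End of period: [336, 1194, 959, 1250, 1197]
— Period 2 —
Births: 1194 * 0.336 = 401
15–29: 336 * 0.971 = 326
30–44: 1194 * 0.959 = 1145
45–59: 959 * 0.94 = 901
60–74: 1250 * 0.935 = 1169
End of period: [401, 326, 1145, 901, 1169]
Total after period 2: 401 + 326 + 1145 + 901 + 1169 = 3942

3942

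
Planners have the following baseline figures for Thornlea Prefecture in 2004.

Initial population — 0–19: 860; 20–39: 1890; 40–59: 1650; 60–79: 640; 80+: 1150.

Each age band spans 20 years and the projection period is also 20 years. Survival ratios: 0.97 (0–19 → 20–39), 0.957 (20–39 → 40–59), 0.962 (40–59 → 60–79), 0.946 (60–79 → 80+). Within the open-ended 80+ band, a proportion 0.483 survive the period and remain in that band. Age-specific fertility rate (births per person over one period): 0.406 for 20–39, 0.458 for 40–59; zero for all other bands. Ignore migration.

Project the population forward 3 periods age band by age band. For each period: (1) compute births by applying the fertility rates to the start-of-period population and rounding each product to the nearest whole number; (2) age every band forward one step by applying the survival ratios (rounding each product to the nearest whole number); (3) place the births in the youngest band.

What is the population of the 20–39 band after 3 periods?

Period 1:
Births: 1890 × 0.406 = 767 ; 1650 × 0.458 = 756 → 1523
20–39: 860 × 0.97 = 834
40–59: 1890 × 0.957 = 1809
60–79: 1650 × 0.962 = 1587
80+: 640 × 0.946 + 1150 × 0.483 = 605 + 555 = 1160
Giving 1523 / 834 / 1809 / 1587 / 1160.
Period 2:
Births: 834 × 0.406 = 339 ; 1809 × 0.458 = 829 → 1168
20–39: 1523 × 0.97 = 1477
40–59: 834 × 0.957 = 798
60–79: 1809 × 0.962 = 1740
80+: 1587 × 0.946 + 1160 × 0.483 = 1501 + 560 = 2061
Giving 1168 / 1477 / 798 / 1740 / 2061.
Period 3:
Births: 1477 × 0.406 = 600 ; 798 × 0.458 = 365 → 965
20–39: 1168 × 0.97 = 1133
40–59: 1477 × 0.957 = 1413
60–79: 798 × 0.962 = 768
80+: 1740 × 0.946 + 2061 × 0.483 = 1646 + 995 = 2641
Giving 965 / 1133 / 1413 / 768 / 2641.

1133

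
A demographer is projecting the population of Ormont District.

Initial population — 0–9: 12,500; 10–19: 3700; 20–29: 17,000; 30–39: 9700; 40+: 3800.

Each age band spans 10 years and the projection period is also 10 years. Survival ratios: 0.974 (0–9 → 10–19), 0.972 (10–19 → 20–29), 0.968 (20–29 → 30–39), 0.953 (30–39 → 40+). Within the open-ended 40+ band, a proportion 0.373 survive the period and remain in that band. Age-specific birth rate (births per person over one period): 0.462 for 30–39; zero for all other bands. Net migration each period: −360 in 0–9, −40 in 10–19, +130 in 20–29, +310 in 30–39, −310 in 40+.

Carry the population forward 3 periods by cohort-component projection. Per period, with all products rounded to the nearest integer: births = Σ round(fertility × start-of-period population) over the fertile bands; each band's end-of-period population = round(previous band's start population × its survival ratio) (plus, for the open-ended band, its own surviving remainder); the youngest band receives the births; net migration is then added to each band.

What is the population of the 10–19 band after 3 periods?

7154

Call the groups 1 to 5, youngest first.
— Period 1 —
Births: 9700 × 0.462 = 4481
Group 2: 12500 × 0.974 = 12175
Group 3: 3700 × 0.972 = 3596
Group 4: 17000 × 0.968 = 16456
Group 5: 9700 × 0.953 + 3800 × 0.373 = 9244 + 1417 = 10661
Net migration: Group 1 − 360 → 4121; Group 2 − 40 → 12135; Group 3 + 130 → 3726; Group 4 + 310 → 16766; Group 5 − 310 → 10351
End of period: [4121, 12135, 3726, 16766, 10351]
— Period 2 —
Births: 16766 × 0.462 = 7746
Group 2: 4121 × 0.974 = 4014
Group 3: 12135 × 0.972 = 11795
Group 4: 3726 × 0.968 = 3607
Group 5: 16766 × 0.953 + 10351 × 0.373 = 15978 + 3861 = 19839
Net migration: Group 1 − 360 → 7386; Group 2 − 40 → 3974; Group 3 + 130 → 11925; Group 4 + 310 → 3917; Group 5 − 310 → 19529
End of period: [7386, 3974, 11925, 3917, 19529]
— Period 3 —
Births: 3917 × 0.462 = 1810
Group 2: 7386 × 0.974 = 7194
Group 3: 3974 × 0.972 = 3863
Group 4: 11925 × 0.968 = 11543
Group 5: 3917 × 0.953 + 19529 × 0.373 = 3733 + 7284 = 11017
Net migration: Group 1 − 360 → 1450; Group 2 − 40 → 7154; Group 3 + 130 → 3993; Group 4 + 310 → 11853; Group 5 − 310 → 10707
End of period: [1450, 7154, 3993, 11853, 10707]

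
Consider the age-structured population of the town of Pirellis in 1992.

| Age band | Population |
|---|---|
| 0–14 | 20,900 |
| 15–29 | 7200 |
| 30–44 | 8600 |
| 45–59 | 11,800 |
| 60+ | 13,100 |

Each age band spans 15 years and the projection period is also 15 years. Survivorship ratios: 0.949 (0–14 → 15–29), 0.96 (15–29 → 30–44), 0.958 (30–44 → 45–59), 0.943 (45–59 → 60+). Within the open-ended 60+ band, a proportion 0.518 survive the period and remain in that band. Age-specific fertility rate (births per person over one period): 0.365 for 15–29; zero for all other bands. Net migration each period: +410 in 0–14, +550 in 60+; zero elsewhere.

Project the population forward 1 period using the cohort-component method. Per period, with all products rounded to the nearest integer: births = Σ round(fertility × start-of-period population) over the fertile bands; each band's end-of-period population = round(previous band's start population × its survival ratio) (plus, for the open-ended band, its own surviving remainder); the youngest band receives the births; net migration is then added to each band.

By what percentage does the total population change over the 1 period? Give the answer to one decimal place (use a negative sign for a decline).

-8.3

Let group 1 be 0–14 through group 5 = 60+.
Period 1:
Births: 7200 * 0.365 = 2628
Group 2: 20900 * 0.949 = 19834
Group 3: 7200 * 0.96 = 6912
Group 4: 8600 * 0.958 = 8239
Group 5: 11800 * 0.943 + 13100 * 0.518 = 11127 + 6786 = 17913
Net migration: Group 1 + 410 → 3038; Group 5 + 550 → 18463
Population now: 0–14=3038, 15–29=19834, 30–44=6912, 45–59=8239, 60+=18463
Total: 61600 → 56486; change = -5114; percentage change = -8.3%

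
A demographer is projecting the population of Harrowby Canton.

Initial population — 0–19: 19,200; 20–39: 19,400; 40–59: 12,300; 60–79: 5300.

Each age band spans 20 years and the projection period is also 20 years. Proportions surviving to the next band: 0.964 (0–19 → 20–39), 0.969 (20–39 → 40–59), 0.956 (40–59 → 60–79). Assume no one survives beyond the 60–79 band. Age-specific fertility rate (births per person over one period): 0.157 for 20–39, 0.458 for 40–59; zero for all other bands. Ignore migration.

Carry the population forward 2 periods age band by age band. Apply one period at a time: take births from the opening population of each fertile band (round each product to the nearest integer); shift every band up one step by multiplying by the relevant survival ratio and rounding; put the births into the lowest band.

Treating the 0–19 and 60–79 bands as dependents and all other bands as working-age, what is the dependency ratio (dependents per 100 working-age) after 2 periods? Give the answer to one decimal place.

112.1

— Period 1 —
Births: 19400 * 0.157 = 3046 ; 12300 * 0.458 = 5633 — total 8679
20–39: 19200 * 0.964 = 18509
40–59: 19400 * 0.969 = 18799
60–79: 12300 * 0.956 = 11759
Giving 8679 / 18509 / 18799 / 11759.
— Period 2 —
Births: 18509 * 0.157 = 2906 ; 18799 * 0.458 = 8610 — total 11516
20–39: 8679 * 0.964 = 8367
40–59: 18509 * 0.969 = 17935
60–79: 18799 * 0.956 = 17972
Giving 11516 / 8367 / 17935 / 17972.
Dependents (band 0–19 + band 60–79) = 11516 + 17972 = 29488; working-age = 26302; ratio = 29488/26302 × 100 = 112.1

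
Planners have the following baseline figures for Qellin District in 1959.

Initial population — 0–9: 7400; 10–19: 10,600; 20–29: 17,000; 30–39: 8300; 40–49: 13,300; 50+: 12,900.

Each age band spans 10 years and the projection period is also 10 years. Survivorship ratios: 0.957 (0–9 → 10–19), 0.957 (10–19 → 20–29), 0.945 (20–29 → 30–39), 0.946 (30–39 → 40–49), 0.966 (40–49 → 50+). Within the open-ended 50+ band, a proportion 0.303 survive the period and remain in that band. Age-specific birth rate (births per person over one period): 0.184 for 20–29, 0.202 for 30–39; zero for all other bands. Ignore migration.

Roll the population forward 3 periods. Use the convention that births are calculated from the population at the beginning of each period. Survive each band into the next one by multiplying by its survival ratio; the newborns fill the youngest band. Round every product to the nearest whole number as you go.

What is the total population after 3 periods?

46463

After projecting period 1:
Births: 17000 × 0.184 = 3128 ; 8300 × 0.202 = 1677 ⇒ total 4805
10–19: 7400 × 0.957 = 7082
20–29: 10600 × 0.957 = 10144
30–39: 17000 × 0.945 = 16065
40–49: 8300 × 0.946 = 7852
50+: 13300 × 0.966 + 12900 × 0.303 = 12848 + 3909 = 16757
→ [4805, 7082, 10144, 16065, 7852, 16757]
After projecting period 2:
Births: 10144 × 0.184 = 1866 ; 16065 × 0.202 = 3245 ⇒ total 5111
10–19: 4805 × 0.957 = 4598
20–29: 7082 × 0.957 = 6777
30–39: 10144 × 0.945 = 9586
40–49: 16065 × 0.946 = 15197
50+: 7852 × 0.966 + 16757 × 0.303 = 7585 + 5077 = 12662
→ [5111, 4598, 6777, 9586, 15197, 12662]
After projecting period 3:
Births: 6777 × 0.184 = 1247 ; 9586 × 0.202 = 1936 ⇒ total 3183
10–19: 5111 × 0.957 = 4891
20–29: 4598 × 0.957 = 4400
30–39: 6777 × 0.945 = 6404
40–49: 9586 × 0.946 = 9068
50+: 15197 × 0.966 + 12662 × 0.303 = 14680 + 3837 = 18517
→ [3183, 4891, 4400, 6404, 9068, 18517]
Total after period 3: 3183 + 4891 + 4400 + 6404 + 9068 + 18517 = 46463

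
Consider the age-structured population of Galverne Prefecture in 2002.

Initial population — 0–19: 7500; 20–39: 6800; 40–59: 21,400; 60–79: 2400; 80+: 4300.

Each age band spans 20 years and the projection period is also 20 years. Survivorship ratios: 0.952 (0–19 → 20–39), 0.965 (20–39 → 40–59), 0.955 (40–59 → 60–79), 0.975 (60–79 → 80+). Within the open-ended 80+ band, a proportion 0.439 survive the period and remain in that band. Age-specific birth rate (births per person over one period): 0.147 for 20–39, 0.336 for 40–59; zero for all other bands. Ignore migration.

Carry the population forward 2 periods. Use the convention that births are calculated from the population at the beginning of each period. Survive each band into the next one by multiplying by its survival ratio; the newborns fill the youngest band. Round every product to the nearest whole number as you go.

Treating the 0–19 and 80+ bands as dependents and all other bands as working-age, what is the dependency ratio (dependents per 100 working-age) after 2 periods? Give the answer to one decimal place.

119.5

[period 1]
Births: 6800 * 0.147 = 1000  |  21400 * 0.336 = 7190 → total 8190
20–39: 7500 * 0.952 = 7140
40–59: 6800 * 0.965 = 6562
60–79: 21400 * 0.955 = 20437
80+: 2400 * 0.975 + 4300 * 0.439 = 2340 + 1888 = 4228
Giving 8190 / 7140 / 6562 / 20437 / 4228.
[period 2]
Births: 7140 * 0.147 = 1050  |  6562 * 0.336 = 2205 → total 3255
20–39: 8190 * 0.952 = 7797
40–59: 7140 * 0.965 = 6890
60–79: 6562 * 0.955 = 6267
80+: 20437 * 0.975 + 4228 * 0.439 = 19926 + 1856 = 21782
Giving 3255 / 7797 / 6890 / 6267 / 21782.
Dependents (band 0–19 + band 80+) = 3255 + 21782 = 25037; working-age = 20954; ratio = 25037/20954 × 100 = 119.5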